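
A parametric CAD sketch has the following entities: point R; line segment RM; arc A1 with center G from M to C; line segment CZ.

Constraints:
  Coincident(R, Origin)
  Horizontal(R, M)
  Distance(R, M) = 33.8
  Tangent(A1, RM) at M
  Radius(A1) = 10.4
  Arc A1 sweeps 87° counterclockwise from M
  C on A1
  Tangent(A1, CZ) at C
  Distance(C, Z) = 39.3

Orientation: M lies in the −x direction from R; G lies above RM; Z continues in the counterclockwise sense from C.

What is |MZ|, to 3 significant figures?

50.7

R is at the origin; RM is horizontal with |RM| = 33.8 and M on the −x side, so M = (-33.8, 0.00). The tangent condition forces GM to be normal to RM, so G = M + (0, 10.4) = (-33.8, 10.4). On A1, M sits at bearing -90° from G; an 87° counterclockwise sweep puts C at bearing -3°, so C = G + 10.4·(cos -3°, sin -3°) = (-23.4, 9.86). Since A1 is tangent to CZ there, GC ⟂ CZ, so CZ runs along (−sin -3°, cos -3°); with |CZ| = 39.3, Z = (-21.4, 49.1). Then |MZ| = |Z − M| = 50.7.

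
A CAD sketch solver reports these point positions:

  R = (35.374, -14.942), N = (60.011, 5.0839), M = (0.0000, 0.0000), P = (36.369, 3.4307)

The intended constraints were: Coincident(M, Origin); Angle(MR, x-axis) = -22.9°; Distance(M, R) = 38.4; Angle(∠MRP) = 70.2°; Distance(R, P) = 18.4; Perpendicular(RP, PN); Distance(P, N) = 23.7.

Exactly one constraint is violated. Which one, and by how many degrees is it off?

Perpendicular(RP, PN) — off by 7.10°.

M = (0.00, 0.00) ✓; MR at -22.90° ✓; |MR| = 38.40 ✓; ∠MRP = 70.20° ✓; |RP| = 18.40 ✓; ∠(RP, PN) = 82.90° ✗; |PN| = 23.70 ✓.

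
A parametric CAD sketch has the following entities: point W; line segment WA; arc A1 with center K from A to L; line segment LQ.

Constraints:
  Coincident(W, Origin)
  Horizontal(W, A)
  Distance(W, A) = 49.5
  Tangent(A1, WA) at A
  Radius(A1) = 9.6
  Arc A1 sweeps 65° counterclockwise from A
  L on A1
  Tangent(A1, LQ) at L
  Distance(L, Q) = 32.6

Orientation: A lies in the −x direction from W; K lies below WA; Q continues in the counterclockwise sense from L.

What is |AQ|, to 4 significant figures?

41.67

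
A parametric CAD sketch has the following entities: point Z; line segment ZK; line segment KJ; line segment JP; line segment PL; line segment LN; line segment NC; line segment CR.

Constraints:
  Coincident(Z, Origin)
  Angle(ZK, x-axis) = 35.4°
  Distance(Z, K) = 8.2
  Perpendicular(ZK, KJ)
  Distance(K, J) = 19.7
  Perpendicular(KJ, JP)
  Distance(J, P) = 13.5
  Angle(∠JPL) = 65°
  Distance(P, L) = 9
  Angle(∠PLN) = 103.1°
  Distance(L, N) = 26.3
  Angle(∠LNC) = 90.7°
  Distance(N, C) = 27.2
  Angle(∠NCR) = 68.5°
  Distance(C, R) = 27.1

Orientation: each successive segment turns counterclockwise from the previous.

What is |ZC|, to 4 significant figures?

47.59

∠PLN = 103.1° gives LN at 47.30° from the x-axis; with |LN| = 26.3, N = (9.929, 27.87). ∠LNC = 90.7° gives NC at 136.6° from the x-axis; with |NC| = 27.2, C = (-9.834, 46.56). Then |ZC| = |C − Z| = 47.59.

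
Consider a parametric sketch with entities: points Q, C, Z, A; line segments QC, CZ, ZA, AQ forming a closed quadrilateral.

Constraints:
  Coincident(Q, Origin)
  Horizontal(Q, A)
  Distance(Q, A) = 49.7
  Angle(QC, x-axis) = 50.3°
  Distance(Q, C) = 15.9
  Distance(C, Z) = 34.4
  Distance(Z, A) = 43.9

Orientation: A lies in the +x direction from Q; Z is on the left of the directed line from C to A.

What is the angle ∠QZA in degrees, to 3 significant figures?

63.3°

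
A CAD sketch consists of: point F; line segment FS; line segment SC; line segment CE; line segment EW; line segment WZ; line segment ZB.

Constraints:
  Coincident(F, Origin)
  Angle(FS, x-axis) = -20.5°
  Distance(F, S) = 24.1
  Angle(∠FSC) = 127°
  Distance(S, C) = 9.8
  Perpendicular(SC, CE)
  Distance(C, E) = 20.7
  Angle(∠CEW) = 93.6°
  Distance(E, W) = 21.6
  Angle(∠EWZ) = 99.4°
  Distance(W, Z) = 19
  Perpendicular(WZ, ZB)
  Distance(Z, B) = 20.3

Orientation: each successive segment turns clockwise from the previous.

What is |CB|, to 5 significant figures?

6.1376

F is at the origin; FS runs at -20.5° with length 24.1, so S = (22.574, -8.4400). ∠FSC = 127.0° gives SC at -73.500° from the x-axis; with |SC| = 9.8, C = (25.357, -17.836). SC ⟂ CE, so CE runs at -163.50°; with |CE| = 20.7, E = (5.5096, -23.716). ∠CEW = 93.6° gives EW at 110.10° from the x-axis; with |EW| = 21.6, W = (-1.9135, -3.4311). ∠EWZ = 99.4° gives WZ at 29.500° from the x-axis; with |WZ| = 19.0, Z = (14.623, 5.9249). The perpendicularity gives ZB at right angles to WZ, so ZB runs at -60.500°; with |ZB| = 20.3, B = (24.619, -11.743). Then |CB| = |B − C| = 6.1376.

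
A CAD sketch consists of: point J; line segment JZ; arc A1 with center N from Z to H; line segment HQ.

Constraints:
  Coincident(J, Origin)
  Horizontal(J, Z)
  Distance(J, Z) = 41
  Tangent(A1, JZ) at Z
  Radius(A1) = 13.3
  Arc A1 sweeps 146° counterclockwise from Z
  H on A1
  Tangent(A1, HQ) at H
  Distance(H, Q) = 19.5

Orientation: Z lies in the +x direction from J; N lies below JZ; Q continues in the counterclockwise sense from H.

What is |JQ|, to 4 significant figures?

60.94

On A1, Z sits at bearing 90° from N; a 146° counterclockwise sweep puts H at bearing 236°, so H = N + 13.3·(cos 236°, sin 236°) = (33.56, -24.33). Since A1 is tangent to HQ there, NH ⟂ HQ, so HQ runs along (−sin 236°, cos 236°); with |HQ| = 19.5, Q = (49.73, -35.23). Then |JQ| = |Q − J| = 60.94.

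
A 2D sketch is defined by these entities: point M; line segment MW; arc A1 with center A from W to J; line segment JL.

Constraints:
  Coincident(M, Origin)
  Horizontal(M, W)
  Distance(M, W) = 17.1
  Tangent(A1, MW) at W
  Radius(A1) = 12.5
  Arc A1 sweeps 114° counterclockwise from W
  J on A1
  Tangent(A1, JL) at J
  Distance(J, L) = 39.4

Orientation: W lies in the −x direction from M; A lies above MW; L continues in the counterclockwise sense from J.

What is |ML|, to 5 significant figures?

57.808

On A1, W sits at bearing -90° from A; a 114° counterclockwise sweep puts J at bearing 24°, so J = A + 12.5·(cos 24°, sin 24°) = (-5.6807, 17.584). Tangency of A1 to JL means the radius AJ is perpendicular to JL, so JL runs along (−sin 24°, cos 24°); with |JL| = 39.4, L = (-21.706, 53.578). Then |ML| = |L − M| = 57.808.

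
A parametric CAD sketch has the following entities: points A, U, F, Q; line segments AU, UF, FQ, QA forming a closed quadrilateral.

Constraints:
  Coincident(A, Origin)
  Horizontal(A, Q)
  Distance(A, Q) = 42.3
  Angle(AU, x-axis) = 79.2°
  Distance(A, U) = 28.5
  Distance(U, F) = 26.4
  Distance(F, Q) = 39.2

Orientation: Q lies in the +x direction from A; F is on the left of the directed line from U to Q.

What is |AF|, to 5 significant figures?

47.865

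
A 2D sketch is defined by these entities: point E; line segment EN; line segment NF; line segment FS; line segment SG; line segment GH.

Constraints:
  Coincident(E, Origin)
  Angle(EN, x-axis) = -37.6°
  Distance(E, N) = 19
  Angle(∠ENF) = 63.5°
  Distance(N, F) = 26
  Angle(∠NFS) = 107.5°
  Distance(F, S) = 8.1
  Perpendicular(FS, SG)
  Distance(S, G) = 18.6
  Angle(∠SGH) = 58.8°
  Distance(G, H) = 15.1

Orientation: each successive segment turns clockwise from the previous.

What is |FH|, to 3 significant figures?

11.8

E is at the origin; EN runs at -37.6° with length 19.0, so N = (15.1, -11.6). ∠ENF = 63.5° gives NF at -154° from the x-axis; with |NF| = 26.0, F = (-8.33, -22.9). ∠NFS = 107.5° gives FS at 133° from the x-axis; with |FS| = 8.1, S = (-13.9, -17.1). FS is perpendicular to SG, so SG runs at 43.4°; with |SG| = 18.6, G = (-0.386, -4.28). ∠SGH = 58.8° gives GH at -77.8° from the x-axis; with |GH| = 15.1, H = (2.80, -19.0). Then |FH| = |H − F| = 11.8.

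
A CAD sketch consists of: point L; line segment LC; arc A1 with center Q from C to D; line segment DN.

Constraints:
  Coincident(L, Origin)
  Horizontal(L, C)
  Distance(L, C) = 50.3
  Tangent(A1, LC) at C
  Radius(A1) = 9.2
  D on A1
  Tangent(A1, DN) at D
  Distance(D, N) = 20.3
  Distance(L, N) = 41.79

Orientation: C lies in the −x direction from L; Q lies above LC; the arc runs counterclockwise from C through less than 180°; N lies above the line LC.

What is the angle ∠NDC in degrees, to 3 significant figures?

146°

Checks: |LC| = 50.30 ✓; |QD| = 9.200 ✓; ∠(QD, DN) = 90.00° ✓; |DN| = 20.30 ✓; |LN| = 41.79 ✓.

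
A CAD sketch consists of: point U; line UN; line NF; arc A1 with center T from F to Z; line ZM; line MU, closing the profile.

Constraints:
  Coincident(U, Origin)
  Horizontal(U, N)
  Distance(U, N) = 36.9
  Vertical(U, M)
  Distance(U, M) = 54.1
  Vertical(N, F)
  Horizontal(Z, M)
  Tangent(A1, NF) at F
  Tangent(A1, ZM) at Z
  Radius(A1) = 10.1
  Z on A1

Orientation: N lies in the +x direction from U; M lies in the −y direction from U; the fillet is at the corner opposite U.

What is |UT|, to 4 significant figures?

51.52

U is at the origin; U and N share the same y with |UN| = 36.9 and N on the +x side, so N = (36.90, 0.000). UM is vertical with |UM| = 54.1 and M on the −y side, so M = (0.000, -54.10). The virtual corner opposite U is at (36.90, -54.10). A1 meets NF tangentially, so TF is at right angles to NF and since A1 is tangent to ZM there, TZ ⟂ ZM, with radius 10.1, so the center T sits 10.1 in from both sides at T = (26.80, -44.00). Then |UT| = |T − U| = 51.52.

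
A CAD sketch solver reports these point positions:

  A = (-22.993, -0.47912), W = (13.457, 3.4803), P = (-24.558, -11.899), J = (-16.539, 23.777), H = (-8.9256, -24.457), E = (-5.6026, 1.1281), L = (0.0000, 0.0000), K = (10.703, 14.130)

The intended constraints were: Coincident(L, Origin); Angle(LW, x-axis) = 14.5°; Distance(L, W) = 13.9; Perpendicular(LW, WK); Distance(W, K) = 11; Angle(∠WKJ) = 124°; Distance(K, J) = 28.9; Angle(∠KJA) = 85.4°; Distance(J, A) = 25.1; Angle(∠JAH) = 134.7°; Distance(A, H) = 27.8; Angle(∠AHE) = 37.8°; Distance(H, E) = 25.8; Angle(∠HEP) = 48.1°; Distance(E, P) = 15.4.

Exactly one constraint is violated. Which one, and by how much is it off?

Distance(E, P) = 15.4 — off by 7.60.

L = (0.00, 0.00) ✓; LW at 14.50° ✓; |LW| = 13.90 ✓; ∠(LW, WK) = 90.00° ✓; |WK| = 11.00 ✓; ∠WKJ = 124.0° ✓; |KJ| = 28.90 ✓; ∠KJA = 85.40° ✓; |JA| = 25.10 ✓; ∠JAH = 134.7° ✓; |AH| = 27.80 ✓; ∠AHE = 37.80° ✓; |HE| = 25.80 ✓; ∠HEP = 48.10° ✓; |EP| = 23.00 ✗.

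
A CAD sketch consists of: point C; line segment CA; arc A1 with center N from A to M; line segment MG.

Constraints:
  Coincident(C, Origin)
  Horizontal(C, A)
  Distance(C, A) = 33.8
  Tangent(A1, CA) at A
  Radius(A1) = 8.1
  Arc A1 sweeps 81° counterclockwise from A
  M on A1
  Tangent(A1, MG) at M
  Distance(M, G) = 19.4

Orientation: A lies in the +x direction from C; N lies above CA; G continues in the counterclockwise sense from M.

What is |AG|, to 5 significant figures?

28.239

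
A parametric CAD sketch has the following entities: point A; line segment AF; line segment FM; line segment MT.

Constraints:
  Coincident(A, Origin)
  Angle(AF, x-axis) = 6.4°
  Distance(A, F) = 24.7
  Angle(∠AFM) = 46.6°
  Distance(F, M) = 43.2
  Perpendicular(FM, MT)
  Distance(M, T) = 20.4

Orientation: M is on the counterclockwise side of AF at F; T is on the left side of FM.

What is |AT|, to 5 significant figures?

26.343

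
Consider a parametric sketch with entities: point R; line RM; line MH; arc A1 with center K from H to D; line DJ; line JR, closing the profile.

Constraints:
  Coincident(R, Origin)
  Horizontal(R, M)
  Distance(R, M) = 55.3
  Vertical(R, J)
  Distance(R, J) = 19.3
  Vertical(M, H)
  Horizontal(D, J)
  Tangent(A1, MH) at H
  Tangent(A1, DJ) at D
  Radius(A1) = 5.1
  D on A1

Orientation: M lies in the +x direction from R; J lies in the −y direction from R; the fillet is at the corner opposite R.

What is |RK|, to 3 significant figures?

52.2

R is at the origin; R and M share the same y with |RM| = 55.3 and M on the +x side, so M = (55.3, 0.00). RJ is vertical with |RJ| = 19.3 and J on the −y side, so J = (0.00, -19.3). The virtual corner opposite R is at (55.3, -19.3). Since A1 is tangent to MH there, KH ⟂ MH and A1 meets DJ tangentially, so KD is at right angles to DJ, with radius 5.1, so the center K sits 5.1 in from both sides at K = (50.2, -14.2). Then |RK| = |K − R| = 52.2.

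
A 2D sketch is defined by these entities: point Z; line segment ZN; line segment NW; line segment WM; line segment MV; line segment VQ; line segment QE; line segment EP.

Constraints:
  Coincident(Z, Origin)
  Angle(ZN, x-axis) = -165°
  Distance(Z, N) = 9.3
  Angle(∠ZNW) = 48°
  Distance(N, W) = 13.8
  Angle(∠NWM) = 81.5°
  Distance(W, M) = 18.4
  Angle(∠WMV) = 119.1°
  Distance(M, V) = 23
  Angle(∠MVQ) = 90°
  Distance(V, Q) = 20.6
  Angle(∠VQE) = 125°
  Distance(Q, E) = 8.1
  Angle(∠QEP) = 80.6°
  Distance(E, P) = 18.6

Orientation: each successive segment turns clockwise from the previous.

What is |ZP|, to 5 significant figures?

8.6346

Z is at the origin; ZN runs at -165.0° with length 9.3, so N = (-8.9831, -2.4070). ∠ZNW = 48.0° gives NW at 63.000° from the x-axis; with |NW| = 13.8, W = (-2.7180, 9.8889). ∠NWM = 81.5° gives WM at -35.500° from the x-axis; with |WM| = 18.4, M = (12.262, -0.79606). ∠WMV = 119.1° gives MV at -96.400° from the x-axis; with |MV| = 23.0, V = (9.6979, -23.653). ∠MVQ = 90.0° gives VQ at 173.60° from the x-axis; with |VQ| = 20.6, Q = (-10.774, -21.356). ∠VQE = 125.0° gives QE at 118.60° from the x-axis; with |QE| = 8.1, E = (-14.651, -14.245). ∠QEP = 80.6° gives EP at 19.200° from the x-axis; with |EP| = 18.6, P = (2.9143, -8.1279). Then |ZP| = |P − Z| = 8.6346.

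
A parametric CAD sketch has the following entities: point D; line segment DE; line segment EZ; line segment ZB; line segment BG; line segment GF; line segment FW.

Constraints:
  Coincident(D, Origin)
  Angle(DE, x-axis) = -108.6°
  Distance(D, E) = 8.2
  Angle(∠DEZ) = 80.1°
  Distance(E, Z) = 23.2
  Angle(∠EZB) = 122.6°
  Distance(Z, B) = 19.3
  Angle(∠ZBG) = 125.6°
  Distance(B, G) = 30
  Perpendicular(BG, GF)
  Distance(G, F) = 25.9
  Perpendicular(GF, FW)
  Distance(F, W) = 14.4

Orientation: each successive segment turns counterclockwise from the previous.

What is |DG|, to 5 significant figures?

41.732

D is at the origin; DE runs at -108.6° with length 8.2, so E = (-2.6155, -7.7717). ∠DEZ = 80.1° gives EZ at -8.7000° from the x-axis; with |EZ| = 23.2, Z = (20.318, -11.281). ∠EZB = 122.6° gives ZB at 48.700° from the x-axis; with |ZB| = 19.3, B = (33.056, 3.2184). ∠ZBG = 125.6° gives BG at 103.10° from the x-axis; with |BG| = 30.0, G = (26.256, 32.438). Then |DG| = |G − D| = 41.732.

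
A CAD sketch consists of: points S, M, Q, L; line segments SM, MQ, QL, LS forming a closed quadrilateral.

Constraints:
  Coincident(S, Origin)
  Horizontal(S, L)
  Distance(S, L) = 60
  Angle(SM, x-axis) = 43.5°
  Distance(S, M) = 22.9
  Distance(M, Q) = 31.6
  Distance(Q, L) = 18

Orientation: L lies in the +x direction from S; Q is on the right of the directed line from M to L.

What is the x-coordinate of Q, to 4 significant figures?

42.21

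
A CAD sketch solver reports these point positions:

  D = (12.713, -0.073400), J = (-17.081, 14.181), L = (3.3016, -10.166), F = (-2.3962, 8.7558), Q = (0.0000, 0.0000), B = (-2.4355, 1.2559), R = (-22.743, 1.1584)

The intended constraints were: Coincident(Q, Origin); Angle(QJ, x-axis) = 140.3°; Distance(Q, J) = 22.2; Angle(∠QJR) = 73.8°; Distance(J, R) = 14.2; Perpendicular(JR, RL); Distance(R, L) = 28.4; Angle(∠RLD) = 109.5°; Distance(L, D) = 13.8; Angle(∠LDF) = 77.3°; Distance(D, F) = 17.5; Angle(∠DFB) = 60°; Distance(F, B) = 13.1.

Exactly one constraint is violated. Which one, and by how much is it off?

Distance(F, B) = 13.1 — off by 5.60.

Q = (0.00, 0.00) ✓; QJ at 140.3° ✓; |QJ| = 22.20 ✓; ∠QJR = 73.80° ✓; |JR| = 14.20 ✓; ∠(JR, RL) = 90.00° ✓; |RL| = 28.40 ✓; ∠RLD = 109.5° ✓; |LD| = 13.80 ✓; ∠LDF = 77.30° ✓; |DF| = 17.50 ✓; ∠DFB = 60.00° ✓; |FB| = 7.500 ✗.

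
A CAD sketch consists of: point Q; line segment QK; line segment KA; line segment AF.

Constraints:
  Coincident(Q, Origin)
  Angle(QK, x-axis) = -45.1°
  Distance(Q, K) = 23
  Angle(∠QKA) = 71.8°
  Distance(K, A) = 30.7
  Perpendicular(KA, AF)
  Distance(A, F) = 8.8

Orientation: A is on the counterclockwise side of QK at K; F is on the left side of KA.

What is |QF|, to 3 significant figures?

26.9

Q is at the origin; QK runs at -45.1° with length 23.0, so K = 23.0·(cos -45.1°, sin -45.1°) = (16.2, -16.3). ∠QKA = 71.8°, so KA runs at -45.1° + (180° − 71.8°) = 63.1° from the x-axis; with |KA| = 30.7, A = K + 30.7·(cos 63.1°, sin 63.1°) = (30.1, 11.1). KA ⟂ AF; with |AF| = 8.8 on the left of KA, F = A + 8.8·(-0.892, 0.452) = (22.3, 15.1). Then |QF| = |F − Q| = 26.9.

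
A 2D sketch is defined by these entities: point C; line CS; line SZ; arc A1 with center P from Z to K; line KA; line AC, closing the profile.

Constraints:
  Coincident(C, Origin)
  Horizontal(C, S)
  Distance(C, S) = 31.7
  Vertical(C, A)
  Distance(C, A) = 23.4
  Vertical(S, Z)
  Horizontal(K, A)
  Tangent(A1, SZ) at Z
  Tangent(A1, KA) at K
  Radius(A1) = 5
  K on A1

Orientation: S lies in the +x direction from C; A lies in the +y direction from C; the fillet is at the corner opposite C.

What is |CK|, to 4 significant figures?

35.50

The virtual corner opposite C is at (31.70, 23.40). Since A1 is tangent to SZ there, PZ ⟂ SZ and the tangent condition forces PK to be normal to KA, with radius 5.0, so the center P sits 5.0 in from both sides at P = (26.70, 18.40). That places the tangent points at Z = (31.70, 18.40) on SZ and K = (26.70, 23.40) on KA. Then |CK| = |K − C| = 35.50.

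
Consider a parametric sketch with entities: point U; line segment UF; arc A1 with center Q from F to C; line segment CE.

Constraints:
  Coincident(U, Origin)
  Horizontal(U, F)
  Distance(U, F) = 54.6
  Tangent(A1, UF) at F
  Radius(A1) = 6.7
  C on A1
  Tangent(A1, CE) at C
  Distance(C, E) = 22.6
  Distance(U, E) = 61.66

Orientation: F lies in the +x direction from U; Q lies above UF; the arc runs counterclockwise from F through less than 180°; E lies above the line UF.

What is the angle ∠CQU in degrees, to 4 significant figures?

168.4°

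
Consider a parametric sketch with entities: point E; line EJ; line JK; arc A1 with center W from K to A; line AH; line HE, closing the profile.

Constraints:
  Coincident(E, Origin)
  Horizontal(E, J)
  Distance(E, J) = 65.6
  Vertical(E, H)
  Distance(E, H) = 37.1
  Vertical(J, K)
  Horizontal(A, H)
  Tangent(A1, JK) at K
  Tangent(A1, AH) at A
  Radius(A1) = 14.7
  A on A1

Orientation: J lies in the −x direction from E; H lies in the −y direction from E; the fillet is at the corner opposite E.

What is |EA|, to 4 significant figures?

62.99

The virtual corner opposite E is at (-65.60, -37.10). Tangency of A1 to JK means the radius WK is perpendicular to JK and tangency of A1 to AH means the radius WA is perpendicular to AH, with radius 14.7, so the center W sits 14.7 in from both sides at W = (-50.90, -22.40). That places the tangent points at K = (-65.60, -22.40) on JK and A = (-50.90, -37.10) on AH. Then |EA| = |A − E| = 62.99.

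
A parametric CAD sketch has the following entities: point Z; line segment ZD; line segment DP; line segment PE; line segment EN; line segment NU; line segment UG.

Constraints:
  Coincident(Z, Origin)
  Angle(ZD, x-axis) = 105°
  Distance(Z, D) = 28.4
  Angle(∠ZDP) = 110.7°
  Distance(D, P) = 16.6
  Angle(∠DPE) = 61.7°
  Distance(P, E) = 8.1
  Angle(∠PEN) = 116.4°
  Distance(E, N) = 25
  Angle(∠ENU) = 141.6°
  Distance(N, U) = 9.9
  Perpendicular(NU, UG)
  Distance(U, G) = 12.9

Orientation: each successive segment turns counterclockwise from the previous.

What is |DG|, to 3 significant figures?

15.1

Z is at the origin; ZD runs at 105.0° with length 28.4, so D = (-7.35, 27.4). ∠ZDP = 110.7° gives DP at 174° from the x-axis; with |DP| = 16.6, P = (-23.9, 29.1). ∠DPE = 61.7° gives PE at -67.4° from the x-axis; with |PE| = 8.1, E = (-20.8, 21.6). ∠PEN = 116.4° gives EN at -3.80° from the x-axis; with |EN| = 25.0, N = (4.19, 19.9). ∠ENU = 141.6° gives NU at 34.6° from the x-axis; with |NU| = 9.9, U = (12.3, 25.6). The perpendicularity gives UG at right angles to NU, so UG runs at 125°; with |UG| = 12.9, G = (5.01, 36.2). Then |DG| = |G − D| = 15.1.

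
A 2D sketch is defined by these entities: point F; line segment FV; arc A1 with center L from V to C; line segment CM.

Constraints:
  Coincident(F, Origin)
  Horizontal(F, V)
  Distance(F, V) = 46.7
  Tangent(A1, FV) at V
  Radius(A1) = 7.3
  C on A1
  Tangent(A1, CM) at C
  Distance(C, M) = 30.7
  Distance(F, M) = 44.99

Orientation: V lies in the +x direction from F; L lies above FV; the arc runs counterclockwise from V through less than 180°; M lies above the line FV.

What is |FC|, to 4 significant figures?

53.26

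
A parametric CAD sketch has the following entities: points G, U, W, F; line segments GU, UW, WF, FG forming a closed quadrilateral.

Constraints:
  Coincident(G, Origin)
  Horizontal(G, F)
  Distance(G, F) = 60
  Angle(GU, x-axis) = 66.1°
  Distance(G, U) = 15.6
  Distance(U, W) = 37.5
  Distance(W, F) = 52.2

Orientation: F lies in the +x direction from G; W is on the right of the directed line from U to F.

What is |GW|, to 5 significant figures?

26.094

G is at the origin; G and F share the same y with |GF| = 60.0 and F in +x, so F = (60.0, 0). GU runs at 66.1° with |GU| = 15.6, so U = (6.3202, 14.262). W is determined by |UW| = 37.5 and |WF| = 52.2 together: it lies at the intersection of circle(U, 37.5) and circle(F, 52.2). With |UF| = 55.542, the foot of the radical line on UF is 15.901 from U and the perpendicular offset is √(37.5² − 15.901²) = 33.962. Taking the right-of-UF solution: W = (12.967, -22.644).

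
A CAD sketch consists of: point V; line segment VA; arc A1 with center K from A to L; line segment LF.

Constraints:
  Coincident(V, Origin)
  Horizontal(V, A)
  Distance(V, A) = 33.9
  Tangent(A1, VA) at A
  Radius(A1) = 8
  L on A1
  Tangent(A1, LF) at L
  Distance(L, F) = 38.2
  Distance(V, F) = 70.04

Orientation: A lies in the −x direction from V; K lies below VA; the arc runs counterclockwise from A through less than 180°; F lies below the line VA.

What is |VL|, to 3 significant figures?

41.2

V is at the origin; VA is horizontal with |VA| = 33.9 and A on the −x side, so A = (-33.9, 0.00). Since A1 is tangent to VA there, KA ⟂ VA, so K = A + (0, -8) = (-33.9, -8.00). Since KL ⟂ LF (tangency), |KF| = √(8.0² + 38.2²) = 39.0 regardless of where L sits on A1. So F lies on both circle(V, 70.04) and circle(K, 39.0); the below-VA intersection is F = (-58.8, -38.1). L is the foot of the tangent from F: L = (-41.0, -4.27).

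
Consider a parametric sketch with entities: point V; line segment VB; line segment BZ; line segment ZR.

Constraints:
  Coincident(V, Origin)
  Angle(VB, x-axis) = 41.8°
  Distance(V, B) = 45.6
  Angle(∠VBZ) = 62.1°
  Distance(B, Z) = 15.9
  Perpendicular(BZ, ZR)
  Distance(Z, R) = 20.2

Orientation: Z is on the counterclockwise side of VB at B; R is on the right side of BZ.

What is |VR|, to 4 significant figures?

60.74

V is at the origin; VB runs at 41.8° with length 45.6, so B = 45.6·(cos 41.8°, sin 41.8°) = (33.99, 30.39). ∠VBZ = 62.1°, so BZ runs at 41.8° + (180° − 62.1°) = 159.7° from the x-axis; with |BZ| = 15.9, Z = B + 15.9·(cos 159.7°, sin 159.7°) = (19.08, 35.91). BZ is perpendicular to ZR; with |ZR| = 20.2 on the right of BZ, R = Z + 20.2·(0.3469, 0.9379) = (26.09, 54.86). Then |VR| = |R − V| = 60.74.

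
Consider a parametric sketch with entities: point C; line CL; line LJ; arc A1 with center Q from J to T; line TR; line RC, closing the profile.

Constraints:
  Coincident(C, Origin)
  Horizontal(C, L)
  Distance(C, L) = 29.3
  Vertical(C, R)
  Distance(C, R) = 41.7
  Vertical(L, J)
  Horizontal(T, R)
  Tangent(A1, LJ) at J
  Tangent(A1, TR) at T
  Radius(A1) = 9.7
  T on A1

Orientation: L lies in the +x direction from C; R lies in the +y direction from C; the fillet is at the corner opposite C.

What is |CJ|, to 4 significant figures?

43.39

C is at the origin; CL is horizontal with |CL| = 29.3 and L on the +x side, so L = (29.30, 0.000). C and R share the same x with |CR| = 41.7 and R on the +y side, so R = (0.000, 41.70). The virtual corner opposite C is at (29.30, 41.70). The tangent condition forces QJ to be normal to LJ and the tangent condition forces QT to be normal to TR, with radius 9.7, so the center Q sits 9.7 in from both sides at Q = (19.60, 32.00). That places the tangent points at J = (29.30, 32.00) on LJ and T = (19.60, 41.70) on TR. Then |CJ| = |J − C| = 43.39.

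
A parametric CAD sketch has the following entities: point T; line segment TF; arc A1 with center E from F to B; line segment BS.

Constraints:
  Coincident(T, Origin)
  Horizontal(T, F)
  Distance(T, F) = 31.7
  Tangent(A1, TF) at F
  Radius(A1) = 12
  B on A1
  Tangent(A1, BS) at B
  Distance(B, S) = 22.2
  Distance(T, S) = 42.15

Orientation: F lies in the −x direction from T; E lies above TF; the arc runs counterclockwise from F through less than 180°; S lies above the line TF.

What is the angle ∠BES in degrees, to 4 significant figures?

61.61°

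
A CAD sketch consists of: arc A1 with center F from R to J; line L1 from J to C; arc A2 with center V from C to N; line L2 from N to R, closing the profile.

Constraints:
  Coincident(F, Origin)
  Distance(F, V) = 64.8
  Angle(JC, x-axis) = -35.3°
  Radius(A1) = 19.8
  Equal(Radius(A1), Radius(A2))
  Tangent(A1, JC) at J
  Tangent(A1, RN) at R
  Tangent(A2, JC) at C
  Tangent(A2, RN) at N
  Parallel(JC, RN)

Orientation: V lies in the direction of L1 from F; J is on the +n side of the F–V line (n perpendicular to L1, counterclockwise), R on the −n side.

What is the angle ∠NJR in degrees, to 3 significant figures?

58.6°

Tangency of A1 to both parallel lines with radius 19.8 puts J and R at F ± 19.8·n: J = (11.4, 16.2), R = (-11.4, -16.2). Equal radii place C and N the same way about V: C = V + 19.8·n = (64.3, -21.3), N = V − 19.8·n = (41.4, -53.6). Then cos ∠NJR = JN·JR / (|JN||JR|), giving 58.6°.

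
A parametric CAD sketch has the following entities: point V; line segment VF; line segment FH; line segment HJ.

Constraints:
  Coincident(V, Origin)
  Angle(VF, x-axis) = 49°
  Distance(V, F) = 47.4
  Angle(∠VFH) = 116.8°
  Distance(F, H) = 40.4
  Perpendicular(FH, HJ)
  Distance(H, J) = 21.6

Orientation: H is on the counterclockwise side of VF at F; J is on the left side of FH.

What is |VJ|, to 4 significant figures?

65.15

V is at the origin; VF runs at 49.0° with length 47.4, so F = 47.4·(cos 49.0°, sin 49.0°) = (31.10, 35.77). ∠VFH = 116.8°, so FH runs at 49.0° + (180° − 116.8°) = 112.2° from the x-axis; with |FH| = 40.4, H = F + 40.4·(cos 112.2°, sin 112.2°) = (15.83, 73.18). The perpendicularity gives HJ at right angles to FH; with |HJ| = 21.6 on the left of FH, J = H + 21.6·(-0.9259, -0.3778) = (-4.166, 65.02). Then |VJ| = |J − V| = 65.15.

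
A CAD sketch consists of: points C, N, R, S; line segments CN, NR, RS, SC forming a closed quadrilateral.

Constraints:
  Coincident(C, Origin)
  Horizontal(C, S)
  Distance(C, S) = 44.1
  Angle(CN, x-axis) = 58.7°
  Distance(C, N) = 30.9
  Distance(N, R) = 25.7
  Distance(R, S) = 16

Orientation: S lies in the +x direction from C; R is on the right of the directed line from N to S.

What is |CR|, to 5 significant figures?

28.876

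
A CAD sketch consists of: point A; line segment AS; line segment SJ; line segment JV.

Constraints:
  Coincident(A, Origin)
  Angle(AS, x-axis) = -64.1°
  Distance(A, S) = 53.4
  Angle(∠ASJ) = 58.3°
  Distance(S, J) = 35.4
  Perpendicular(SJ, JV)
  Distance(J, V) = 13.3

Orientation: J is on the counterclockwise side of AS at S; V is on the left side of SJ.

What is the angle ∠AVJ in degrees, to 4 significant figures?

167.1°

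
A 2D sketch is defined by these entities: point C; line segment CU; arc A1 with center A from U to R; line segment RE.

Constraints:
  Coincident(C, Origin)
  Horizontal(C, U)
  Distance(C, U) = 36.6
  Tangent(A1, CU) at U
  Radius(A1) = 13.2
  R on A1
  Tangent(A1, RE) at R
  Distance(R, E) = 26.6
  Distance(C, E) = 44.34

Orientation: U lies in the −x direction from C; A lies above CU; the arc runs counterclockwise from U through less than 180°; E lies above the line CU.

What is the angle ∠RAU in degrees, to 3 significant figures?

85.8°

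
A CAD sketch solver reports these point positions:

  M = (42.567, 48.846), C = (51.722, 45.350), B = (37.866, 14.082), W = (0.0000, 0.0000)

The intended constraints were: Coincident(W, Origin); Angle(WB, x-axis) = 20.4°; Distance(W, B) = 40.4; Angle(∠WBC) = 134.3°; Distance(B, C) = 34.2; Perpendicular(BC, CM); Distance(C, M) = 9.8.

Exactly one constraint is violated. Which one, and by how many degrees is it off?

Perpendicular(BC, CM) — off by 3.00°.

W = (0.00, 0.00) ✓; WB at 20.40° ✓; |WB| = 40.40 ✓; ∠WBC = 134.3° ✓; |BC| = 34.20 ✓; ∠(BC, CM) = 93.00° ✗; |CM| = 9.800 ✓.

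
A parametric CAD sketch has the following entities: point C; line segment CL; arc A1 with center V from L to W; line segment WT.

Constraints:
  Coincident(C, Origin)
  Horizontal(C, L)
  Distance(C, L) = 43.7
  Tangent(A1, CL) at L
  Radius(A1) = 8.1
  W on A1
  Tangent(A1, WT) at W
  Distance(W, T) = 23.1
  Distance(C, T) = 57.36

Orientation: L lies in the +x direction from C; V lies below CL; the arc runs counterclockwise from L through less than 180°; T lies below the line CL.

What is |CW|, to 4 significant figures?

38.44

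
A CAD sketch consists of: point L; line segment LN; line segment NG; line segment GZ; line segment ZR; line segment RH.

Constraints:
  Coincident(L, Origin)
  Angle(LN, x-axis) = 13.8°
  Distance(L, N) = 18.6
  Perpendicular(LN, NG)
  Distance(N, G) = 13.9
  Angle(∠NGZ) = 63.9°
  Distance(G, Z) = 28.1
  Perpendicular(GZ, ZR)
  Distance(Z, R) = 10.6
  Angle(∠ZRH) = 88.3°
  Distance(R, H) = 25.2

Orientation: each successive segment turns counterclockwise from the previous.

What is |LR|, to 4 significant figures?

8.221

L is at the origin; LN runs at 13.8° with length 18.6, so N = (18.06, 4.437). LN is perpendicular to NG, so NG runs at 103.8°; with |NG| = 13.9, G = (14.75, 17.94). ∠NGZ = 63.9° gives GZ at -140.1° from the x-axis; with |GZ| = 28.1, Z = (-6.810, -0.08925). GZ is perpendicular to ZR, so ZR runs at -50.10°; with |ZR| = 10.6, R = (-0.01049, -8.221). Then |LR| = |R − L| = 8.221.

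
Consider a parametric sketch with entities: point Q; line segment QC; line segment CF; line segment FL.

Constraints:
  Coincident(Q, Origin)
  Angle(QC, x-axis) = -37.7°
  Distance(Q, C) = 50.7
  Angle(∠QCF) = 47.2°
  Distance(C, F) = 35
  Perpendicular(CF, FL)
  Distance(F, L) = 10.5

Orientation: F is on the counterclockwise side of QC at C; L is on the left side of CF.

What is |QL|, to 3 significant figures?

26.7

∠QCF = 47.2°, so CF runs at -37.7° + (180° − 47.2°) = 95.1° from the x-axis; with |CF| = 35.0, F = C + 35.0·(cos 95.1°, sin 95.1°) = (37.0, 3.86). CF is perpendicular to FL; with |FL| = 10.5 on the left of CF, L = F + 10.5·(-0.996, -0.0889) = (26.5, 2.92). Then |QL| = |L − Q| = 26.7.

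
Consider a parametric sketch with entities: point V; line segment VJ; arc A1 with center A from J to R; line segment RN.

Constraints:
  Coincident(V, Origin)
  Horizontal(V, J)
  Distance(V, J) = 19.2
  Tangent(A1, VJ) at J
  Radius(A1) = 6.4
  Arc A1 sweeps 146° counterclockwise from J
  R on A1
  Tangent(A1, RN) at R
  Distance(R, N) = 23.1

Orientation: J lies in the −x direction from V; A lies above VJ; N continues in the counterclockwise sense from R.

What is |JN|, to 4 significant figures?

29.13

V is at the origin; VJ is horizontal with |VJ| = 19.2 and J on the −x side, so J = (-19.20, 0.000). Tangency of A1 to VJ means the radius AJ is perpendicular to VJ, so A = J + (0, 6.4) = (-19.20, 6.400). On A1, J sits at bearing -90° from A; a 146° counterclockwise sweep puts R at bearing 56°, so R = A + 6.4·(cos 56°, sin 56°) = (-15.62, 11.71). The tangent condition forces AR to be normal to RN, so RN runs along (−sin 56°, cos 56°); with |RN| = 23.1, N = (-34.77, 24.62). Then |JN| = |N − J| = 29.13.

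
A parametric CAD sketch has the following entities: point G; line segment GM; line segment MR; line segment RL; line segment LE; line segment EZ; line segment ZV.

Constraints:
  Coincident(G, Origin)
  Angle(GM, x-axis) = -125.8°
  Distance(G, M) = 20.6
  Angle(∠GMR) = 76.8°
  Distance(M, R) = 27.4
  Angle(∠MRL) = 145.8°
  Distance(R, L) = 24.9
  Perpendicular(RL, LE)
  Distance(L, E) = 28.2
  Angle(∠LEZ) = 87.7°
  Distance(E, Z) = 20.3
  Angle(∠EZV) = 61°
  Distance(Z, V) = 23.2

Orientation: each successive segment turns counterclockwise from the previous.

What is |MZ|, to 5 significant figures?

29.795

G is at the origin; GM runs at -125.8° with length 20.6, so M = (-12.050, -16.708). ∠GMR = 76.8° gives MR at -22.600° from the x-axis; with |MR| = 27.4, R = (13.246, -27.238). ∠MRL = 145.8° gives RL at 11.600° from the x-axis; with |RL| = 24.9, L = (37.637, -22.231). RL is perpendicular to LE, so LE runs at 101.60°; with |LE| = 28.2, E = (31.967, 5.3933). ∠LEZ = 87.7° gives EZ at -166.10° from the x-axis; with |EZ| = 20.3, Z = (12.261, 0.51663). Then |MZ| = |Z − M| = 29.795.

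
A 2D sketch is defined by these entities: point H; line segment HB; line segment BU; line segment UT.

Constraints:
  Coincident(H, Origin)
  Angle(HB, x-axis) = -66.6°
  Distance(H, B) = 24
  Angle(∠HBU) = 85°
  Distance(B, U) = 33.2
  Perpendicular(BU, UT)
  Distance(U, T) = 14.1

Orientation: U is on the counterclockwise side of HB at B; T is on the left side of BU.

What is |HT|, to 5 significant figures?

32.618

H is at the origin; HB runs at -66.6° with length 24.0, so B = 24.0·(cos -66.6°, sin -66.6°) = (9.5315, -22.026). ∠HBU = 85.0°, so BU runs at -66.6° + (180° − 85.0°) = 28.400° from the x-axis; with |BU| = 33.2, U = B + 33.2·(cos 28.400°, sin 28.400°) = (38.736, -6.2354). BU ⟂ UT; with |UT| = 14.1 on the left of BU, T = U + 14.1·(-0.47562, 0.87965) = (32.030, 6.1677). Then |HT| = |T − H| = 32.618.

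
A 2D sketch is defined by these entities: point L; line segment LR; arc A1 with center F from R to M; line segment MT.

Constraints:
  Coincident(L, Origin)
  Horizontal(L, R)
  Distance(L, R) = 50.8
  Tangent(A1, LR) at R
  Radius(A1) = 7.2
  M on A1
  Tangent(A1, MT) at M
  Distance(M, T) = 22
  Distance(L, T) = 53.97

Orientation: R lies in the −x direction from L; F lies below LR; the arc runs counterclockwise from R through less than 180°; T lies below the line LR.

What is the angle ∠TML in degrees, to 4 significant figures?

68.63°

Checks: ∠(FR, RL) = 90.00° ✓; |FM| = 7.200 ✓; ∠(FM, MT) = 90.00° ✓; |MT| = 22.00 ✓; |LT| = 53.97 ✓.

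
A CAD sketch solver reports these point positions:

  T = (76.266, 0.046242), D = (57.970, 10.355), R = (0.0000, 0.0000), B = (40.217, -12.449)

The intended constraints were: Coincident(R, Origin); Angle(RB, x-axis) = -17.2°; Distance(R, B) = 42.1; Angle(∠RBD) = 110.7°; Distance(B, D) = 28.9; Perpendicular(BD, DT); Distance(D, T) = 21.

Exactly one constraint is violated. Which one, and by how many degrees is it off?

Perpendicular(BD, DT) — off by 8.50°.

R = (0.00, 0.00) ✓; RB at -17.20° ✓; |RB| = 42.10 ✓; ∠RBD = 110.7° ✓; |BD| = 28.90 ✓; ∠(BD, DT) = 81.50° ✗; |DT| = 21.00 ✓.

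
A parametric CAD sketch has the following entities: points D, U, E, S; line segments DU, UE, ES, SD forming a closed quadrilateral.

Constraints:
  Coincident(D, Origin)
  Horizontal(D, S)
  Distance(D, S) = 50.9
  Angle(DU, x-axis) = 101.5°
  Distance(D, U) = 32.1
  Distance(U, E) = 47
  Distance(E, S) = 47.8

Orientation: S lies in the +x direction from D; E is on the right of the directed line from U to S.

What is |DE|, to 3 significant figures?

15.0

Checks: |UE| = 47.00 ✓; |ES| = 47.80 ✓.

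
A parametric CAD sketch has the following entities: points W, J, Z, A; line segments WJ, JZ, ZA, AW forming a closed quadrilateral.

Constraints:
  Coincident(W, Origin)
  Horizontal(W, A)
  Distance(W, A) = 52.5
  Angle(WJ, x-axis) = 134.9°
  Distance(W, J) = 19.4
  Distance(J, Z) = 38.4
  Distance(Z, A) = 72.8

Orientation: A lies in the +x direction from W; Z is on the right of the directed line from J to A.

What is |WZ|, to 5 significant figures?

29.347

W is at the origin; W and A share the same y with |WA| = 52.5 and A in +x, so A = (52.5, 0). WJ runs at 134.9° with |WJ| = 19.4, so J = (-13.694, 13.742). Z is determined by |JZ| = 38.4 and |ZA| = 72.8 together: it lies at the intersection of circle(J, 38.4) and circle(A, 72.8). With |JA| = 67.605, the foot of the radical line on JA is 5.5113 from J and the perpendicular offset is √(38.4² − 5.5113²) = 38.002. Taking the right-of-JA solution: Z = (-16.022, -24.588).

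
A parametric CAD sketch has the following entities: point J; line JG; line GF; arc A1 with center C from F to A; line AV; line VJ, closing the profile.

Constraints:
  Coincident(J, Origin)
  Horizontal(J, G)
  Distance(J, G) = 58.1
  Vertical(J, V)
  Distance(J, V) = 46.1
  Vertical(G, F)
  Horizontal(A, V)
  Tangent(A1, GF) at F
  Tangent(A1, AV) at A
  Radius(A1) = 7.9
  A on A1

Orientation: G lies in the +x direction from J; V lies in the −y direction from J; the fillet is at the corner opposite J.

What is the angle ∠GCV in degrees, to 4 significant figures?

110.6°

JV is vertical with |JV| = 46.1 and V on the −y side, so V = (0.000, -46.10). The virtual corner opposite J is at (58.10, -46.10). The tangent condition forces CF to be normal to GF and A1 meets AV tangentially, so CA is at right angles to AV, with radius 7.9, so the center C sits 7.9 in from both sides at C = (50.20, -38.20). Then cos ∠GCV = CG·CV / (|CG||CV|), giving 110.6°.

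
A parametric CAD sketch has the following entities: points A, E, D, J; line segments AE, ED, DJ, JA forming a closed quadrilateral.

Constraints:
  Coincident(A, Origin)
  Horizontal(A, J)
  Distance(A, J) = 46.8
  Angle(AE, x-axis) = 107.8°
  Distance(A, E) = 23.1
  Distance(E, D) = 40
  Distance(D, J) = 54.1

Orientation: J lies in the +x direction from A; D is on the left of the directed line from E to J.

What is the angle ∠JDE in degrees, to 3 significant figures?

74.7°

Checks: |AJ| = 46.80 ✓; |AE| = 23.10 ✓; |ED| = 40.00 ✓; |DJ| = 54.10 ✓.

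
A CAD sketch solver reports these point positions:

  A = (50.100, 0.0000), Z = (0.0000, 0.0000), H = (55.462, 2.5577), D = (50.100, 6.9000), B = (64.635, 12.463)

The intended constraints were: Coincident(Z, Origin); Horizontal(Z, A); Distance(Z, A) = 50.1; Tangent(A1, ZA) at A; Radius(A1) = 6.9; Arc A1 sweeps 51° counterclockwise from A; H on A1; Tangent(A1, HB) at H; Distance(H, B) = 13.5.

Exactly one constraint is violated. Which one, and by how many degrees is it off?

Tangent(A1, HB) at H — off by 3.80°.

Z = (0.00, 0.00) ✓; Z.y = 0.00, A.y = 0.00 ✓; |ZA| = 50.10 ✓; ∠(DA, AZ) = 90.00° ✓; |DA| = 6.900 ✓; bearing(D→H) − bearing(D→A) = 51.00° ✓; |DH| = 6.900 ✓; ∠(DH, HB) = 93.80° ✗; |HB| = 13.50 ✓.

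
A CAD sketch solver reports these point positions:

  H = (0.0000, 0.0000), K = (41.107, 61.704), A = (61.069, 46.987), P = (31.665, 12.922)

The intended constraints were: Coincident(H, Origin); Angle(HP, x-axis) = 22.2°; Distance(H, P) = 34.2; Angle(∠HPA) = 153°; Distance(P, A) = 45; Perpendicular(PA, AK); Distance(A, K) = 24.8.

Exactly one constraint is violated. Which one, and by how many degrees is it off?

Perpendicular(PA, AK) — off by 4.40°.

H = (0.00, 0.00) ✓; HP at 22.20° ✓; |HP| = 34.20 ✓; ∠HPA = 153.0° ✓; |PA| = 45.00 ✓; ∠(PA, AK) = 94.40° ✗; |AK| = 24.80 ✓.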